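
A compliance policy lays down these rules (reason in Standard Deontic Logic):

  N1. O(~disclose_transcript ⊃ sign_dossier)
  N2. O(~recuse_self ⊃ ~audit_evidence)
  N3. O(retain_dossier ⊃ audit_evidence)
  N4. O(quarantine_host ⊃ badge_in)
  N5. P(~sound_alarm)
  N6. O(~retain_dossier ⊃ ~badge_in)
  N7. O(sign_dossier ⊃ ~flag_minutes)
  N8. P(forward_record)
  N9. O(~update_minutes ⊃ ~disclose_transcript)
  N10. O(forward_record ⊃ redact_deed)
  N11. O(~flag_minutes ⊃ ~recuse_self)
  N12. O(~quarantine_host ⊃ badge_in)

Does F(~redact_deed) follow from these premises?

Premise 10 is O(forward_record ⊃ redact_deed), but O(forward_record) is not derivable from the premises (the permission P(forward_record) asserts only ~O(~forward_record), not O(forward_record)), so it does not yield O(redact_deed).
No other premise forces O(redact_deed). An ideal world satisfying every premise can still have ~redact_deed true, so F(~redact_deed) is not derivable.

No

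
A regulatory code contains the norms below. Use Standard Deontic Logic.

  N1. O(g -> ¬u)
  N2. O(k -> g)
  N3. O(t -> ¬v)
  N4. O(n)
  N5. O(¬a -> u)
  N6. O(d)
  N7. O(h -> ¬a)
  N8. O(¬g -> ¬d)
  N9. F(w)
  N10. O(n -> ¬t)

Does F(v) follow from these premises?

Premise 3 is O(t -> ¬v), but O(t) is not derivable from the premises, so it does not yield O(¬v).
No other premise forces O(¬v). An ideal world satisfying every premise can still have v true, so F(v) is not derivable.

No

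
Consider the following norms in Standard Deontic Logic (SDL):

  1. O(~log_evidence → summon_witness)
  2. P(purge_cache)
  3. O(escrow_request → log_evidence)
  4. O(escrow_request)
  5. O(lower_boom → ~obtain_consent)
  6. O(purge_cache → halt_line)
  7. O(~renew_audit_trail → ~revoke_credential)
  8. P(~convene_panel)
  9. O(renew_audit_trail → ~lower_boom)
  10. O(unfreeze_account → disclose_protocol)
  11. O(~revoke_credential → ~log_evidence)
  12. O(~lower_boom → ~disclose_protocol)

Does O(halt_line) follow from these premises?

Premise 6 is O(purge_cache → halt_line), but O(purge_cache) is not derivable from the premises (the permission P(purge_cache) asserts only ~O(~purge_cache), not O(purge_cache)), so it does not yield O(halt_line).
No other premise forces O(halt_line). An ideal world satisfying every premise can still have halt_line false, so O(halt_line) is not derivable.

No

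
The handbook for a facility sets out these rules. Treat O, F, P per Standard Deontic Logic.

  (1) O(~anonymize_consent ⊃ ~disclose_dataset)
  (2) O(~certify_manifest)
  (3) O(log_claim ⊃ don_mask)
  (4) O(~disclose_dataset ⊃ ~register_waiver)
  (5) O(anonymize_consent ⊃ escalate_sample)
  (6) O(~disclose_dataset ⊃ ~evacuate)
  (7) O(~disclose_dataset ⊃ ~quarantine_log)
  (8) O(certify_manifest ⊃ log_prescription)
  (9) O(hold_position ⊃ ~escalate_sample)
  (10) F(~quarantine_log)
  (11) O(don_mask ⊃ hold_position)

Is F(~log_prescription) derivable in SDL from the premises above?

No

Premise 8 is O(certify_manifest ⊃ log_prescription), but O(certify_manifest) is not derivable from the premises, so it does not yield O(log_prescription).
No other premise forces O(log_prescription). An ideal world satisfying every premise can still have ~log_prescription true, so F(~log_prescription) is not derivable.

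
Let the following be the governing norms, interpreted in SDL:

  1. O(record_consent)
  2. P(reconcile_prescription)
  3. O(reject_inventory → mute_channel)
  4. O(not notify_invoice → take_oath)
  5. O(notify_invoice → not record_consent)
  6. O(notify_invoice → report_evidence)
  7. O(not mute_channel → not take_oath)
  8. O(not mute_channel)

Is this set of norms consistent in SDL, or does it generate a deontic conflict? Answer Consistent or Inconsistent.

Inconsistent

Premise 1 gives O(record_consent).
Premise 5, O(notify_invoice → not record_consent), contraposes to O(record_consent → not notify_invoice); with O(record_consent) we get O(not notify_invoice).
Applying K to premise 4 (O(not notify_invoice → take_oath)) and O(not notify_invoice) yields O(take_oath).
Premise 7 is O(not mute_channel → not take_oath); contrapositively O(take_oath → mute_channel). Since O(take_oath) holds, K gives O(mute_channel).
However, premise 8 gives O(not mute_channel).
We now have both O(mute_channel) and O(not mute_channel) — mute_channel is simultaneously obligatory and forbidden, violating the D-axiom.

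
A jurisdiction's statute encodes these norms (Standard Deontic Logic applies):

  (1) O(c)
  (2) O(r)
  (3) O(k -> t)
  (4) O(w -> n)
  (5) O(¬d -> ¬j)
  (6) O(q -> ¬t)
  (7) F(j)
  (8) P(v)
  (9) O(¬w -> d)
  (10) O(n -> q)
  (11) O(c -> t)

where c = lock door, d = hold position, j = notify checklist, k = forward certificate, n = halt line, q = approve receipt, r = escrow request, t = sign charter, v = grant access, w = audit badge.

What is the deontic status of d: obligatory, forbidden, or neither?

Obligatory

Premise 1 states O(c) outright.
Premise 11 is O(c -> t); since O(c), deontic closure gives O(t).
Premise 6 is O(q -> ¬t); contrapositively O(t -> ¬q). Since O(t) holds, K gives O(¬q).
Premise 10, O(n -> q), contraposes to O(¬q -> ¬n); with O(¬q) we get O(¬n).
Premise 4, O(w -> n), contraposes to O(¬n -> ¬w); with O(¬n) we get O(¬w).
Premise 9 is O(¬w -> d); since O(¬w), deontic closure gives O(d).
Premises 2, 3, 5, 7, 8 do not contribute to this derivation.
Hence d is obligatory.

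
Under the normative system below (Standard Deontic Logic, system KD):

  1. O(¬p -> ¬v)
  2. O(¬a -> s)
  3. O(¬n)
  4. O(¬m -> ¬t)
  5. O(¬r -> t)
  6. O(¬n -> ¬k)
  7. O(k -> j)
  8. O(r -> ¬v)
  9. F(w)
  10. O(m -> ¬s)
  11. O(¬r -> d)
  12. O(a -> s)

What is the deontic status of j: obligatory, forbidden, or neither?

Neither

Premise 7 is O(k -> j), but O(k) is not derivable from the premises, so it does not yield O(j).
No premise or chain of K-axiom applications forces O(j), and none forces O(¬j). So j is neither obligatory nor forbidden under these norms.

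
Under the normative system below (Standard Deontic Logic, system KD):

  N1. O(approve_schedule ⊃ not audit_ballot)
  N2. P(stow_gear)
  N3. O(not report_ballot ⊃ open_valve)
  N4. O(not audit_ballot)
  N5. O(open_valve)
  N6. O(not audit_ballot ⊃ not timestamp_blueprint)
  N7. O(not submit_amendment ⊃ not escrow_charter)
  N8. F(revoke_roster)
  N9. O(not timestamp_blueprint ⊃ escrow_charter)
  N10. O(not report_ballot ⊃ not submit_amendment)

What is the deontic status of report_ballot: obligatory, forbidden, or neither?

Premise 4 gives O(not audit_ballot).
With premise 6, O(not audit_ballot ⊃ not timestamp_blueprint), the K-axiom yields O(not timestamp_blueprint).
Premise 9 is O(not timestamp_blueprint ⊃ escrow_charter); since O(not timestamp_blueprint), deontic closure gives O(escrow_charter).
The contrapositive of premise 7 (O(not submit_amendment ⊃ not escrow_charter)) is O(escrow_charter ⊃ submit_amendment), and O(escrow_charter) is already established, so O(submit_amendment).
Premise 10, O(not report_ballot ⊃ not submit_amendment), contraposes to O(submit_amendment ⊃ report_ballot); with O(submit_amendment) we get O(report_ballot).
Premises 1, 2, 3, 5, 8 do not contribute to this derivation.
Hence report_ballot is obligatory.

Obligatory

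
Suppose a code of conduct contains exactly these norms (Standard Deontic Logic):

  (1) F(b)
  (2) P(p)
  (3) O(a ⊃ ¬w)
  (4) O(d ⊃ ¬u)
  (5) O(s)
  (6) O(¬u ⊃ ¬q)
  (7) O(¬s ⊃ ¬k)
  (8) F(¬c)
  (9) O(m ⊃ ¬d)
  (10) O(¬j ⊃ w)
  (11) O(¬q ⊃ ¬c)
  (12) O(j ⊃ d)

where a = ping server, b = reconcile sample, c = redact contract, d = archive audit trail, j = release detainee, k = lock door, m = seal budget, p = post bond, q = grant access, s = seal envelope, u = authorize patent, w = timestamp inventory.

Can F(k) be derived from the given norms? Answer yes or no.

No

Premise 7 is O(¬s ⊃ ¬k), but O(¬s) is not derivable from the premises, so it does not yield O(¬k).
No other premise forces O(¬k). An ideal world satisfying every premise can still have k true, so F(k) is not derivable.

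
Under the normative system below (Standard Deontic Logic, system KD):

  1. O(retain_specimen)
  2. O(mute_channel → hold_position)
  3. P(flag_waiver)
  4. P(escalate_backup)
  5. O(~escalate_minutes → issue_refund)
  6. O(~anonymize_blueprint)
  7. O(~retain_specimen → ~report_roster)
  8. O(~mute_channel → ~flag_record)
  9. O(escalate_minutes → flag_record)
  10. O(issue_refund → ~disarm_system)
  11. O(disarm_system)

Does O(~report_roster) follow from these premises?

No

Premise 7 is O(~retain_specimen → ~report_roster), but O(~retain_specimen) is not derivable from the premises, so it does not yield O(~report_roster).
No other premise forces O(~report_roster). An ideal world satisfying every premise can still have ~report_roster false, so O(~report_roster) is not derivable.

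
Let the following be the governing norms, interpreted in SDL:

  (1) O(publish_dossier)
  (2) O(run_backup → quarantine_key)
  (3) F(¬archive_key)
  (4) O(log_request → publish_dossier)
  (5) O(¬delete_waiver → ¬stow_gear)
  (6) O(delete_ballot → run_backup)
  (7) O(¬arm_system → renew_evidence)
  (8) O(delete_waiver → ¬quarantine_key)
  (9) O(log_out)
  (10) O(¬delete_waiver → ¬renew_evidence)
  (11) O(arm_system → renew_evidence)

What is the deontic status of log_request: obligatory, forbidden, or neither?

Neither

Premise 4 is O(log_request → publish_dossier); even if O(publish_dossier) held, inferring O(log_request) would be affirming the consequent — invalid.
No premise or chain of K-axiom applications forces O(log_request), and none forces O(¬log_request). So log_request is neither obligatory nor forbidden under these norms.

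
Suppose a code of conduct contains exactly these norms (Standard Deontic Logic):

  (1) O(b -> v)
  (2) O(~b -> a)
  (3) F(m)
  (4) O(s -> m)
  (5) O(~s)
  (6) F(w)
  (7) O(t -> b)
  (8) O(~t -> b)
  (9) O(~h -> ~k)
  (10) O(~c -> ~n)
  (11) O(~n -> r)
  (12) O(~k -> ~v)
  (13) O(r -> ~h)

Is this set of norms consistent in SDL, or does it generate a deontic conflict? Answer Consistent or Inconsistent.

Premise 4 is O(s -> m), but O(s) is not derivable from the premises, so it does not yield O(m).
So O(m) is not derivable, and the apparent clash with O(~m) does not arise.
A world satisfying every obligation exists (e.g. a=false, b=true, c=true, h=true, k=true, m=false, n=true, r=false, s=false, t=false, v=true, w=false); no atom is both obligatory and forbidden, so the set is consistent.

Consistent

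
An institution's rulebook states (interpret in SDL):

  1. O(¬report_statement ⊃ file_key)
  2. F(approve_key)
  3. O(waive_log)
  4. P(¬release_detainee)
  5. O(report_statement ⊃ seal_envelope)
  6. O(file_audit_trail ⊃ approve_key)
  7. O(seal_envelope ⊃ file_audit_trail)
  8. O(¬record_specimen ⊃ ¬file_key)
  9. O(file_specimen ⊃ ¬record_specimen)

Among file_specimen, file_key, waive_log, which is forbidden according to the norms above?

file_specimen

Premise 2 is F(approve_key), i.e. O(¬approve_key).
The contrapositive of premise 6 (O(file_audit_trail ⊃ approve_key)) is O(¬approve_key ⊃ ¬file_audit_trail), and O(¬approve_key) is already established, so O(¬file_audit_trail).
The contrapositive of premise 7 (O(seal_envelope ⊃ file_audit_trail)) is O(¬file_audit_trail ⊃ ¬seal_envelope), and O(¬file_audit_trail) is already established, so O(¬seal_envelope).
The contrapositive of premise 5 (O(report_statement ⊃ seal_envelope)) is O(¬seal_envelope ⊃ ¬report_statement), and O(¬seal_envelope) is already established, so O(¬report_statement).
Premise 1 is O(¬report_statement ⊃ file_key); since O(¬report_statement), deontic closure gives O(file_key).
Premise 8 is O(¬record_specimen ⊃ ¬file_key); contrapositively O(file_key ⊃ record_specimen). Since O(file_key) holds, K gives O(record_specimen).
Premise 9, O(file_specimen ⊃ ¬record_specimen), contraposes to O(record_specimen ⊃ ¬file_specimen); with O(record_specimen) we get O(¬file_specimen).
So O(¬file_specimen) holds, i.e. file_specimen is forbidden. None of the other listed options is forbidden under the premises.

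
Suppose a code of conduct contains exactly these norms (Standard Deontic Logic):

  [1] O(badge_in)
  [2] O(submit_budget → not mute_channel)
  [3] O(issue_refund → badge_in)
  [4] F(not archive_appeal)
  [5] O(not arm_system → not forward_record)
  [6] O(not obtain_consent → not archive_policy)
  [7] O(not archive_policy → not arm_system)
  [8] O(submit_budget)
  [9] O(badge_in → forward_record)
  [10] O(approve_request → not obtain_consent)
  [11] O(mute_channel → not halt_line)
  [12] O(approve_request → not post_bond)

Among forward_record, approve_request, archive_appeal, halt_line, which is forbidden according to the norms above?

Premise 1 gives O(badge_in).
Applying K to premise 9 (O(badge_in → forward_record)) and O(badge_in) yields O(forward_record).
The contrapositive of premise 5 (O(not arm_system → not forward_record)) is O(forward_record → arm_system), and O(forward_record) is already established, so O(arm_system).
Premise 7, O(not archive_policy → not arm_system), contraposes to O(arm_system → archive_policy); with O(arm_system) we get O(archive_policy).
Premise 6, O(not obtain_consent → not archive_policy), contraposes to O(archive_policy → obtain_consent); with O(archive_policy) we get O(obtain_consent).
Premise 10 is O(approve_request → not obtain_consent); contrapositively O(obtain_consent → not approve_request). Since O(obtain_consent) holds, K gives O(not approve_request).
So O(not approve_request) holds, i.e. approve_request is forbidden. None of the other listed options is forbidden under the premises.

approve_request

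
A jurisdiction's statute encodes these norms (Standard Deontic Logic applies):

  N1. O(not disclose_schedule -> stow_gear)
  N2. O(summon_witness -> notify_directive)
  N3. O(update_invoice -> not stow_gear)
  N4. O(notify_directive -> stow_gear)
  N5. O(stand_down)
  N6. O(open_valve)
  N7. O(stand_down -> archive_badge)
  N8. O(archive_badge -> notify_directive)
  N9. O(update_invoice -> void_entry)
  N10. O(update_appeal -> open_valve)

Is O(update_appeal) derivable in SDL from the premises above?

Premise 10 is O(update_appeal -> open_valve); even if O(open_valve) held, inferring O(update_appeal) would be affirming the consequent — invalid.
No other premise forces O(update_appeal). An ideal world satisfying every premise can still have update_appeal false, so O(update_appeal) is not derivable.

No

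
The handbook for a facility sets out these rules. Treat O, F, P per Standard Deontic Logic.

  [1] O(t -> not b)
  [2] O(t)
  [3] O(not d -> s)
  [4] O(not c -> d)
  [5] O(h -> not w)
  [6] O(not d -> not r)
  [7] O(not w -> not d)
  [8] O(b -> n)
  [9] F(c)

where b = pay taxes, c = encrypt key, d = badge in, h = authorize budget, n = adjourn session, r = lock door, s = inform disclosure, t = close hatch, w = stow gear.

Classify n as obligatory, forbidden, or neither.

Premise 8 is O(b -> n), but O(b) is not derivable from the premises, so it does not yield O(n).
No premise or chain of K-axiom applications forces O(n), and none forces O(not n). So n is neither obligatory nor forbidden under these norms.

Neither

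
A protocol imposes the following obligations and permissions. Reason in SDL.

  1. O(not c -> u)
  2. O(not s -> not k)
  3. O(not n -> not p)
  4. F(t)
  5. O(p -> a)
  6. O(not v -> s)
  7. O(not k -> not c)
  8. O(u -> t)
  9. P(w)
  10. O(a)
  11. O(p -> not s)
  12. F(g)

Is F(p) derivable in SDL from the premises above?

Yes

Premise 4, F(t), is equivalent to O(not t).
Premise 8, O(u -> t), contraposes to O(not t -> not u); with O(not t) we get O(not u).
The contrapositive of premise 1 (O(not c -> u)) is O(not u -> c), and O(not u) is already established, so O(c).
The contrapositive of premise 7 (O(not k -> not c)) is O(c -> k), and O(c) is already established, so O(k).
The contrapositive of premise 2 (O(not s -> not k)) is O(k -> s), and O(k) is already established, so O(s).
Premise 11, O(p -> not s), contraposes to O(s -> not p); with O(s) we get O(not p).
Premises 3, 5, 6, 9, 10, 12 do not contribute to this derivation.
So O(not p) holds, i.e. F(p). The claim follows.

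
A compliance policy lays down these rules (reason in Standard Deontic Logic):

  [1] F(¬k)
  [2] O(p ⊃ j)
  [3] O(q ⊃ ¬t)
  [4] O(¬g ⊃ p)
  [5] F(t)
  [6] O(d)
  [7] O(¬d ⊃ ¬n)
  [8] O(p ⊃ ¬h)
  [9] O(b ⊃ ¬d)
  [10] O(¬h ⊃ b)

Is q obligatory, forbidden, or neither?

Neither

Premise 3 is O(q ⊃ ¬t); even if O(¬t) held, inferring O(q) would be affirming the consequent — invalid.
No premise or chain of K-axiom applications forces O(q), and none forces O(¬q). So q is neither obligatory nor forbidden under these norms.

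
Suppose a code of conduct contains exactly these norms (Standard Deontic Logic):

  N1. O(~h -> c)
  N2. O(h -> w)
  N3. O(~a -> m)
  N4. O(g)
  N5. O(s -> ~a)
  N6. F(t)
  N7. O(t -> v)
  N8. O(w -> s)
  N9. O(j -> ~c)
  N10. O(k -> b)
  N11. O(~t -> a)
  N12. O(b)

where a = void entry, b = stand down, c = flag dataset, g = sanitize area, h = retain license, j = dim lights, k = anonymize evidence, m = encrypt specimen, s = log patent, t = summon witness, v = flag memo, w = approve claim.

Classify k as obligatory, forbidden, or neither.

Neither

Premise 10 is O(k -> b); even if O(b) held, inferring O(k) would be affirming the consequent — invalid.
No premise or chain of K-axiom applications forces O(k), and none forces O(~k). So k is neither obligatory nor forbidden under these norms.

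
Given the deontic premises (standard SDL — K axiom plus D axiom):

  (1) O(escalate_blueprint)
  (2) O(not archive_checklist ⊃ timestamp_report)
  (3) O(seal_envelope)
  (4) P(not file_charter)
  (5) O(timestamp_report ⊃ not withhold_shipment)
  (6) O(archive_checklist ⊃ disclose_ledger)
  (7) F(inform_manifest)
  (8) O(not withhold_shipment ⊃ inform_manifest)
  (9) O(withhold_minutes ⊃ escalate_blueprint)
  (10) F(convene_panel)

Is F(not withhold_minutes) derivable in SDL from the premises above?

Premise 9 is O(withhold_minutes ⊃ escalate_blueprint); even if O(escalate_blueprint) held, inferring O(withhold_minutes) would be affirming the consequent — invalid.
No other premise forces O(withhold_minutes). An ideal world satisfying every premise can still have not withhold_minutes true, so F(not withhold_minutes) is not derivable.

No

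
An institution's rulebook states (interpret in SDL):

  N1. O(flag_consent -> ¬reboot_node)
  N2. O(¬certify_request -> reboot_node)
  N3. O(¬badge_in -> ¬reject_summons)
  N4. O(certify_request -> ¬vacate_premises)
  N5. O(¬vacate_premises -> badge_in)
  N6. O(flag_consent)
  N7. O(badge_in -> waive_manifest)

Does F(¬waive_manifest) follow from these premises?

Premise 6 gives O(flag_consent).
From O(flag_consent) and premise 1, O(flag_consent -> ¬reboot_node), we obtain O(¬reboot_node).
Premise 2, O(¬certify_request -> reboot_node), contraposes to O(¬reboot_node -> certify_request); with O(¬reboot_node) we get O(certify_request).
Premise 4 is O(certify_request -> ¬vacate_premises); since O(certify_request), deontic closure gives O(¬vacate_premises).
Premise 5 is O(¬vacate_premises -> badge_in); since O(¬vacate_premises), deontic closure gives O(badge_in).
Applying K to premise 7 (O(badge_in -> waive_manifest)) and O(badge_in) yields O(waive_manifest).
Premise 3 does not contribute to this derivation.
So O(waive_manifest) holds, i.e. F(¬waive_manifest). The claim follows.

Yes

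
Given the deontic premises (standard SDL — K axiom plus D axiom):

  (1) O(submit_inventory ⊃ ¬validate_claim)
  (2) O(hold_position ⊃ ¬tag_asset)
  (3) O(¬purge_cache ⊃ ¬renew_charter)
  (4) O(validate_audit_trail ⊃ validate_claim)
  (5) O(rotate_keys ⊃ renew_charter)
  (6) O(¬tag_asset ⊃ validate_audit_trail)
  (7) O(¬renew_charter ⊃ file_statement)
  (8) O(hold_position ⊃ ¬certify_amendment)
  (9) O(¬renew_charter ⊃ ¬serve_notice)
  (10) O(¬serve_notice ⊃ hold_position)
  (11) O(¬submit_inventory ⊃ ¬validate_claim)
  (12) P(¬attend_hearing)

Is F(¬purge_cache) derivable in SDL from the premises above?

Yes

By case analysis on submit_inventory: premise 1 gives O(submit_inventory ⊃ ¬validate_claim) and premise 11 gives O(¬submit_inventory ⊃ ¬validate_claim), so O(¬validate_claim) either way.
Premise 4 is O(validate_audit_trail ⊃ validate_claim); contrapositively O(¬validate_claim ⊃ ¬validate_audit_trail). Since O(¬validate_claim) holds, K gives O(¬validate_audit_trail).
The contrapositive of premise 6 (O(¬tag_asset ⊃ validate_audit_trail)) is O(¬validate_audit_trail ⊃ tag_asset), and O(¬validate_audit_trail) is already established, so O(tag_asset).
Premise 2, O(hold_position ⊃ ¬tag_asset), contraposes to O(tag_asset ⊃ ¬hold_position); with O(tag_asset) we get O(¬hold_position).
Premise 10, O(¬serve_notice ⊃ hold_position), contraposes to O(¬hold_position ⊃ serve_notice); with O(¬hold_position) we get O(serve_notice).
The contrapositive of premise 9 (O(¬renew_charter ⊃ ¬serve_notice)) is O(serve_notice ⊃ renew_charter), and O(serve_notice) is already established, so O(renew_charter).
Premise 3, O(¬purge_cache ⊃ ¬renew_charter), contraposes to O(renew_charter ⊃ purge_cache); with O(renew_charter) we get O(purge_cache).
Premises 5, 7, 8, 12 do not contribute to this derivation.
So O(purge_cache) holds, i.e. F(¬purge_cache). The claim follows.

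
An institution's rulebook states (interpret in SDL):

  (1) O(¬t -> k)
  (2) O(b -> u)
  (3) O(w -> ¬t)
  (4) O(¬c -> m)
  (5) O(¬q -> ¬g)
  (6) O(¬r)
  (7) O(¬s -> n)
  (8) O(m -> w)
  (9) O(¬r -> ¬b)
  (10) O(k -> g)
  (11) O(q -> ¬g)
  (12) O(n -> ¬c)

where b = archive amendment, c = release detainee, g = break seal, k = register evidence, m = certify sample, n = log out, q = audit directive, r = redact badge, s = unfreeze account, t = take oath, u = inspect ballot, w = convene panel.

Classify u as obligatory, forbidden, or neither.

Premise 2 is O(b -> u), but O(b) is not derivable from the premises, so it does not yield O(u).
No premise or chain of K-axiom applications forces O(u), and none forces O(¬u). So u is neither obligatory nor forbidden under these norms.

Neither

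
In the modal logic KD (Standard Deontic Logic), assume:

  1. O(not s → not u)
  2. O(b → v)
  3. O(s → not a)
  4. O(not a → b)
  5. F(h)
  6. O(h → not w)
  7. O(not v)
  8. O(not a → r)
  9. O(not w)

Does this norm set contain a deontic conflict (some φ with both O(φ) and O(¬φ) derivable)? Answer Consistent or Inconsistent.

Premise 6 is O(h → not w); even if O(not w) held, inferring O(h) would be affirming the consequent — invalid.
So O(h) is not derivable, and the apparent clash with O(not h) does not arise.
A world satisfying every obligation exists (e.g. a=true, b=false, h=false, r=false, s=false, u=false, v=false, w=false); no atom is both obligatory and forbidden, so the set is consistent.

Consistent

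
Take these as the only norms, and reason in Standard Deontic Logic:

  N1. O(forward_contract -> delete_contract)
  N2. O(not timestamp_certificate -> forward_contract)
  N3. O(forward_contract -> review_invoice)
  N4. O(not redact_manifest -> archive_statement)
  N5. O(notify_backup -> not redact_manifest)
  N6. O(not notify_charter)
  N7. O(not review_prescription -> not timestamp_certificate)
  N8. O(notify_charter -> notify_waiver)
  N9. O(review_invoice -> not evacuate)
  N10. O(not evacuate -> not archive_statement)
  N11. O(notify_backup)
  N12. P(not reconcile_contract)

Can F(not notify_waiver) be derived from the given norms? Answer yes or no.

No

Premise 8 is O(notify_charter -> notify_waiver), but O(notify_charter) is not derivable from the premises, so it does not yield O(notify_waiver).
No other premise forces O(notify_waiver). An ideal world satisfying every premise can still have not notify_waiver true, so F(not notify_waiver) is not derivable.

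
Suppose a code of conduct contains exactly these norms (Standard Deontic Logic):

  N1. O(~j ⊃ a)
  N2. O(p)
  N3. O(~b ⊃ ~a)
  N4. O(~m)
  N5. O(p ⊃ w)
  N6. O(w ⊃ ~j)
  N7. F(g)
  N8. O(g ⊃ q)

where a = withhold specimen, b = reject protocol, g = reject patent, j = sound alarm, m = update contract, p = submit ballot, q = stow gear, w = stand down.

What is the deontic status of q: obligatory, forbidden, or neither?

Neither

Premise 8 is O(g ⊃ q), but O(g) is not derivable from the premises, so it does not yield O(q).
No premise or chain of K-axiom applications forces O(q), and none forces O(~q). So q is neither obligatory nor forbidden under these norms.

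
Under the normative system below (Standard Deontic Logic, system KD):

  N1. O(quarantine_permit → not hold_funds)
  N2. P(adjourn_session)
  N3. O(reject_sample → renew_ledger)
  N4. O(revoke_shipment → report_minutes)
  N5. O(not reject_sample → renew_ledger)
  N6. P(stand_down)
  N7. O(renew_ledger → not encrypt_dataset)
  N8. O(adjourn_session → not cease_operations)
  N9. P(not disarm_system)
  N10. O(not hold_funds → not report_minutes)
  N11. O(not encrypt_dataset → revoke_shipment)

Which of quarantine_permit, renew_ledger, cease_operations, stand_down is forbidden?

By case analysis on reject_sample: premise 3 gives O(reject_sample → renew_ledger) and premise 5 gives O(not reject_sample → renew_ledger), so O(renew_ledger) either way.
Applying K to premise 7 (O(renew_ledger → not encrypt_dataset)) and O(renew_ledger) yields O(not encrypt_dataset).
With premise 11, O(not encrypt_dataset → revoke_shipment), the K-axiom yields O(revoke_shipment).
From O(revoke_shipment) and premise 4, O(revoke_shipment → report_minutes), we obtain O(report_minutes).
Premise 10 is O(not hold_funds → not report_minutes); contrapositively O(report_minutes → hold_funds). Since O(report_minutes) holds, K gives O(hold_funds).
Premise 1 is O(quarantine_permit → not hold_funds); contrapositively O(hold_funds → not quarantine_permit). Since O(hold_funds) holds, K gives O(not quarantine_permit).
So O(not quarantine_permit) holds, i.e. quarantine_permit is forbidden. None of the other listed options is forbidden under the premises.

quarantine_permit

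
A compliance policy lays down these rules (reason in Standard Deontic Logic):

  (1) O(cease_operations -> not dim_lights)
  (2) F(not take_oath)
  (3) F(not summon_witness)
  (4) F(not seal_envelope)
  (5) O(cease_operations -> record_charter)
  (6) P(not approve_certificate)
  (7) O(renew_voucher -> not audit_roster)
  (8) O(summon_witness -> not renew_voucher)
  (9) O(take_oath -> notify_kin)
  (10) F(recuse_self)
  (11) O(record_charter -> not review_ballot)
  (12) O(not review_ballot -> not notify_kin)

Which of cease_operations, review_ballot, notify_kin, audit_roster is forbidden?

F(not take_oath) at premise 2 means O(take_oath).
From O(take_oath) and premise 9, O(take_oath -> notify_kin), we obtain O(notify_kin).
Premise 12 is O(not review_ballot -> not notify_kin); contrapositively O(notify_kin -> review_ballot). Since O(notify_kin) holds, K gives O(review_ballot).
Premise 11 is O(record_charter -> not review_ballot); contrapositively O(review_ballot -> not record_charter). Since O(review_ballot) holds, K gives O(not record_charter).
Premise 5, O(cease_operations -> record_charter), contraposes to O(not record_charter -> not cease_operations); with O(not record_charter) we get O(not cease_operations).
So O(not cease_operations) holds, i.e. cease_operations is forbidden. None of the other listed options is forbidden under the premises.

cease_operations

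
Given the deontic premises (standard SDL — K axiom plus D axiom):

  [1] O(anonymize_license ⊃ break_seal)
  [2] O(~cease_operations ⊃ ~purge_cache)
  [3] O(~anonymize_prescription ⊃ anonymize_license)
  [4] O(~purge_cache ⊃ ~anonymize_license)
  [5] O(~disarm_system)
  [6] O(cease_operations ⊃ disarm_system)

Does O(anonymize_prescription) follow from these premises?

From premise 5 we have O(~disarm_system).
The contrapositive of premise 6 (O(cease_operations ⊃ disarm_system)) is O(~disarm_system ⊃ ~cease_operations), and O(~disarm_system) is already established, so O(~cease_operations).
With premise 2, O(~cease_operations ⊃ ~purge_cache), the K-axiom yields O(~purge_cache).
Applying K to premise 4 (O(~purge_cache ⊃ ~anonymize_license)) and O(~purge_cache) yields O(~anonymize_license).
The contrapositive of premise 3 (O(~anonymize_prescription ⊃ anonymize_license)) is O(~anonymize_license ⊃ anonymize_prescription), and O(~anonymize_license) is already established, so O(anonymize_prescription).
Premise 1 does not contribute to this derivation.
So O(anonymize_prescription) follows.

Yes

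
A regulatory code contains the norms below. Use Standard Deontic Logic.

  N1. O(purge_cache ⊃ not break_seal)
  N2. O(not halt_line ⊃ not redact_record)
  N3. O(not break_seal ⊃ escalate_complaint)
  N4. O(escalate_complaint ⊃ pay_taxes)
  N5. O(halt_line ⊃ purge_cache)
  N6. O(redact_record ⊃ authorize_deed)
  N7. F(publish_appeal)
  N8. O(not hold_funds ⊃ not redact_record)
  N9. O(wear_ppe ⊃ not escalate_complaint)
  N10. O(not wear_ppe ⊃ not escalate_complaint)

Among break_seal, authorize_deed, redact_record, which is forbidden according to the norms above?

redact_record

By case analysis on wear_ppe: premise 9 gives O(wear_ppe ⊃ not escalate_complaint) and premise 10 gives O(not wear_ppe ⊃ not escalate_complaint), so O(not escalate_complaint) either way.
The contrapositive of premise 3 (O(not break_seal ⊃ escalate_complaint)) is O(not escalate_complaint ⊃ break_seal), and O(not escalate_complaint) is already established, so O(break_seal).
Premise 1 is O(purge_cache ⊃ not break_seal); contrapositively O(break_seal ⊃ not purge_cache). Since O(break_seal) holds, K gives O(not purge_cache).
Premise 5, O(halt_line ⊃ purge_cache), contraposes to O(not purge_cache ⊃ not halt_line); with O(not purge_cache) we get O(not halt_line).
From O(not halt_line) and premise 2, O(not halt_line ⊃ not redact_record), we obtain O(not redact_record).
So O(not redact_record) holds, i.e. redact_record is forbidden. None of the other listed options is forbidden under the premises.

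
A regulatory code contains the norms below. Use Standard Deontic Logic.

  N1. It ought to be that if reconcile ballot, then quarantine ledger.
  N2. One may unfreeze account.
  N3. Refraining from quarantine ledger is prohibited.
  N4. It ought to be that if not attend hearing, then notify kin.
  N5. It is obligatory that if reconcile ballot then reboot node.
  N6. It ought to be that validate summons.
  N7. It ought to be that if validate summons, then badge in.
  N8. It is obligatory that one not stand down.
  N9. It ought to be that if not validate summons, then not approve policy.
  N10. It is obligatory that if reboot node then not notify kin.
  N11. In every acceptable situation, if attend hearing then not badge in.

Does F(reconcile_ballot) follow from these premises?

From premise 6 we have O(validate_summons).
From O(validate_summons) and premise 7, O(validate_summons → badge_in), we obtain O(badge_in).
The contrapositive of premise 11 (O(attend_hearing → ¬badge_in)) is O(badge_in → ¬attend_hearing), and O(badge_in) is already established, so O(¬attend_hearing).
Applying K to premise 4 (O(¬attend_hearing → notify_kin)) and O(¬attend_hearing) yields O(notify_kin).
Premise 10, O(reboot_node → ¬notify_kin), contraposes to O(notify_kin → ¬reboot_node); with O(notify_kin) we get O(¬reboot_node).
Premise 5 is O(reconcile_ballot → reboot_node); contrapositively O(¬reboot_node → ¬reconcile_ballot). Since O(¬reboot_node) holds, K gives O(¬reconcile_ballot).
Premises 1, 2, 3, 8, 9 do not contribute to this derivation.
So O(¬reconcile_ballot) holds, i.e. F(reconcile_ballot). The claim follows.

Yes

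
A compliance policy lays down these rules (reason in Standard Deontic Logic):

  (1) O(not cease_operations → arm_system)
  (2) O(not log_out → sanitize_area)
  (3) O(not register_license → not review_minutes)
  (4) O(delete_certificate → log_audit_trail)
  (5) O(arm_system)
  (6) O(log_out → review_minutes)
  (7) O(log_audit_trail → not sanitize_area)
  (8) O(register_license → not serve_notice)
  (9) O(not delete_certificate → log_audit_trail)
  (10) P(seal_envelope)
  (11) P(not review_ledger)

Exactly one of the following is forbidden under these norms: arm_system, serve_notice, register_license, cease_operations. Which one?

serve_notice

Premises 9 and 4 cover both cases: O(not delete_certificate → log_audit_trail) and O(delete_certificate → log_audit_trail). Since not delete_certificate ∨ delete_certificate is a tautology, O(log_audit_trail) follows.
With premise 7, O(log_audit_trail → not sanitize_area), the K-axiom yields O(not sanitize_area).
Premise 2 is O(not log_out → sanitize_area); contrapositively O(not sanitize_area → log_out). Since O(not sanitize_area) holds, K gives O(log_out).
Applying K to premise 6 (O(log_out → review_minutes)) and O(log_out) yields O(review_minutes).
Premise 3, O(not register_license → not review_minutes), contraposes to O(review_minutes → register_license); with O(review_minutes) we get O(register_license).
Applying K to premise 8 (O(register_license → not serve_notice)) and O(register_license) yields O(not serve_notice).
So O(not serve_notice) holds, i.e. serve_notice is forbidden. None of the other listed options is forbidden under the premises.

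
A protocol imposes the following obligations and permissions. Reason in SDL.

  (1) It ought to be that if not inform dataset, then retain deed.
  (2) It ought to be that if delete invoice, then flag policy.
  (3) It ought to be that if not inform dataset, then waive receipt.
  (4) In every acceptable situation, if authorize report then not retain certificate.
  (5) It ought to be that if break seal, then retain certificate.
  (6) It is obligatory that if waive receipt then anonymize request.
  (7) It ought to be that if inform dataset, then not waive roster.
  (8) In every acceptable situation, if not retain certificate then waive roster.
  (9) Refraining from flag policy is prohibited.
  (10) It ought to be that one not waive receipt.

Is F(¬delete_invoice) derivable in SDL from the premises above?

Premise 2 is O(delete_invoice → flag_policy); even if O(flag_policy) held, inferring O(delete_invoice) would be affirming the consequent — invalid.
No other premise forces O(delete_invoice). An ideal world satisfying every premise can still have ¬delete_invoice true, so F(¬delete_invoice) is not derivable.

No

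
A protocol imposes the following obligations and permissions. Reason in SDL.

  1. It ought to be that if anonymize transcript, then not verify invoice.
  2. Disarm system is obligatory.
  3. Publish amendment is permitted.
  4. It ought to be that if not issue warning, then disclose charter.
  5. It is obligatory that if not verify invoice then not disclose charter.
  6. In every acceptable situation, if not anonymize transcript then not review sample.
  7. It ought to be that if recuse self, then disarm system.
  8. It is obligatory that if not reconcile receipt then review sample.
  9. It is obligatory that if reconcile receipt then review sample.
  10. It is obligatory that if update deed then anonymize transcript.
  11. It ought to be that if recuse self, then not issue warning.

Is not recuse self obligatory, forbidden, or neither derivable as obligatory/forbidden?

Obligatory

Premises 9 and 8 cover both cases: O(reconcile_receipt → review_sample) and O(¬reconcile_receipt → review_sample). Since reconcile_receipt ∨ ¬reconcile_receipt is a tautology, O(review_sample) follows.
The contrapositive of premise 6 (O(¬anonymize_transcript → ¬review_sample)) is O(review_sample → anonymize_transcript), and O(review_sample) is already established, so O(anonymize_transcript).
With premise 1, O(anonymize_transcript → ¬verify_invoice), the K-axiom yields O(¬verify_invoice).
With premise 5, O(¬verify_invoice → ¬disclose_charter), the K-axiom yields O(¬disclose_charter).
Premise 4, O(¬issue_warning → disclose_charter), contraposes to O(¬disclose_charter → issue_warning); with O(¬disclose_charter) we get O(issue_warning).
Premise 11, O(recuse_self → ¬issue_warning), contraposes to O(issue_warning → ¬recuse_self); with O(issue_warning) we get O(¬recuse_self).
Premises 2, 3, 7, 10 do not contribute to this derivation.
Hence ¬recuse_self is obligatory.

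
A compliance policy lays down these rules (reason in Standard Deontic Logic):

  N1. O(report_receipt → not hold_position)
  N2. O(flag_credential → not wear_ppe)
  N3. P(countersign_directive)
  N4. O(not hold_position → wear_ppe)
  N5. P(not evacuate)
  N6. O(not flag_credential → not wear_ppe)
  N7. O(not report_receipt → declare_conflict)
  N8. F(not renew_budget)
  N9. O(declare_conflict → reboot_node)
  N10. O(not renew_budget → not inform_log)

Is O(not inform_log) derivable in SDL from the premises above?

Premise 10 is O(not renew_budget → not inform_log), but O(not renew_budget) is not derivable from the premises, so it does not yield O(not inform_log).
No other premise forces O(not inform_log). An ideal world satisfying every premise can still have not inform_log false, so O(not inform_log) is not derivable.

No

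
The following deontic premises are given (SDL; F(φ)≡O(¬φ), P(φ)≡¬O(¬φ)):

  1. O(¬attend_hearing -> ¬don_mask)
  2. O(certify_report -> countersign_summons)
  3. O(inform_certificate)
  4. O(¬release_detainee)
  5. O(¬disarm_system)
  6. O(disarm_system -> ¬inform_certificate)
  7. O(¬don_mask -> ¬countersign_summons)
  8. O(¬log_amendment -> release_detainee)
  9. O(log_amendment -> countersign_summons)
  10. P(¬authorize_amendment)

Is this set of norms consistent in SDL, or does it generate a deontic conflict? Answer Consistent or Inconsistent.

Premise 6 is O(disarm_system -> ¬inform_certificate), but O(disarm_system) is not derivable from the premises, so it does not yield O(¬inform_certificate).
So O(¬inform_certificate) is not derivable, and the apparent clash with O(inform_certificate) does not arise.
A world satisfying every obligation exists (e.g. attend_hearing=true, authorize_amendment=false, certify_report=false, countersign_summons=true, disarm_system=false, don_mask=true, inform_certificate=true, log_amendment=true, release_detainee=false); no atom is both obligatory and forbidden, so the set is consistent.

Consistent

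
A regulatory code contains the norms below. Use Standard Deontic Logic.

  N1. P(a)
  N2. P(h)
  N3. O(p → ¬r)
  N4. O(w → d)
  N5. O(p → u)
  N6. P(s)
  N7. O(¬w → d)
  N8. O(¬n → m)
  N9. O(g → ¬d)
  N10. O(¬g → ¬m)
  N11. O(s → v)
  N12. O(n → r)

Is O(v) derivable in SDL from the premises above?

Premise 11 is O(s → v), but O(s) is not derivable from the premises (the permission P(s) asserts only ¬O(¬s), not O(s)), so it does not yield O(v).
No other premise forces O(v). An ideal world satisfying every premise can still have v false, so O(v) is not derivable.

No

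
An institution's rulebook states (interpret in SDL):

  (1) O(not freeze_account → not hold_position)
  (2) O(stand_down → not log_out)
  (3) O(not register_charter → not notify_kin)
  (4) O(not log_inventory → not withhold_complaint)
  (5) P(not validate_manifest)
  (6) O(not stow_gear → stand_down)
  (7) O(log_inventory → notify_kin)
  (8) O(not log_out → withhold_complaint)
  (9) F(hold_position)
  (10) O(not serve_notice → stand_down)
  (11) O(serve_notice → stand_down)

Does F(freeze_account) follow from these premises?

Premise 1 is O(not freeze_account → not hold_position); even if O(not hold_position) held, inferring O(not freeze_account) would be affirming the consequent — invalid.
No other premise forces O(not freeze_account). An ideal world satisfying every premise can still have freeze_account true, so F(freeze_account) is not derivable.

No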